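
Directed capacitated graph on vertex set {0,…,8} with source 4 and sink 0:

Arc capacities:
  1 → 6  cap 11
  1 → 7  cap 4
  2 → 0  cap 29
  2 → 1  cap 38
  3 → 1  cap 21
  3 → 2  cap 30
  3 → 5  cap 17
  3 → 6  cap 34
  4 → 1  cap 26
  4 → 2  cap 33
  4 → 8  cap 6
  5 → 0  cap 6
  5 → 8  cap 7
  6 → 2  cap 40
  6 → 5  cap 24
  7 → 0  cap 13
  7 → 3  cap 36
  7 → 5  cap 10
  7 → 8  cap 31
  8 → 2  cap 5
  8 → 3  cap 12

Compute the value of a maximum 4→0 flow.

Maximum flow value: 39

augment #1: 4→2→0 bottleneck 29, total now 29
augment #2: 4→1→7→0 bottleneck 4, total now 33
augment #3: 4→1→6→5→0 bottleneck 6, total now 39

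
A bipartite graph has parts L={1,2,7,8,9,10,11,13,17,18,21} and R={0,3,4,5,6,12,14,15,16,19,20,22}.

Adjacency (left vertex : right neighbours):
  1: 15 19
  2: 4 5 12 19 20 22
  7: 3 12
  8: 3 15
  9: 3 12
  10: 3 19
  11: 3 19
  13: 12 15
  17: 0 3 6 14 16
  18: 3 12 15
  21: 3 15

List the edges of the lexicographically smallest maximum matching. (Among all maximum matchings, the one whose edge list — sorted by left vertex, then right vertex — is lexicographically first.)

Lex-smallest maximum matching: {(1,15), (2,4), (7,3), (9,12), (10,19), (17,0)}

|M| = 6 (so the lex-smallest maximum matching has 6 edges)
process left vertices in ascending order; for each, take the smallest-labelled available neighbour that still permits 6 edges overall, or leave it unmatched if none does
lex-smallest matching: {1-15, 2-4, 7-3, 9-12, 10-19, 17-0}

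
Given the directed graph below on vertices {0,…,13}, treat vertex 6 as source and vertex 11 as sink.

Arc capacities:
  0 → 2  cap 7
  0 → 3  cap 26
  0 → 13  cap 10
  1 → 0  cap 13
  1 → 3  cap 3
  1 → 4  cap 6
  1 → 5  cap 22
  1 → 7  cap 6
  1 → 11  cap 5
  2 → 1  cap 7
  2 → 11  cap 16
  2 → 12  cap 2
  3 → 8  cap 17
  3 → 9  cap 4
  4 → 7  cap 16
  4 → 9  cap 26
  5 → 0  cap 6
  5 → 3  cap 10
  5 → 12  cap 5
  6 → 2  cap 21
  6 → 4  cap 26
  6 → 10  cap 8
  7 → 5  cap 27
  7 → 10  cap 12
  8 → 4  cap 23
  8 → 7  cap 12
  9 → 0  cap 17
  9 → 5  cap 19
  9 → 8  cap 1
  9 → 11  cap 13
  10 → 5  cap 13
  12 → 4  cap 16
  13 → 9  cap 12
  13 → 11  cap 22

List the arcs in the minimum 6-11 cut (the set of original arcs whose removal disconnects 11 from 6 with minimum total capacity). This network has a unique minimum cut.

augment #1: 6→2→11 push 16
augment #2: 6→2→1→11 push 5
augment #3: 6→4→9→11 push 13
augment #4: 6→4→9→0→13→11 push 10
max flow = 44; residual-reachable set from 6 gives S-side
cut edges (S→T): {(0,13), (1,11), (2,11), (9,11)} total cap 44

Min-cut arcs: {(0,13), (1,11), (2,11), (9,11)} (total capacity 44)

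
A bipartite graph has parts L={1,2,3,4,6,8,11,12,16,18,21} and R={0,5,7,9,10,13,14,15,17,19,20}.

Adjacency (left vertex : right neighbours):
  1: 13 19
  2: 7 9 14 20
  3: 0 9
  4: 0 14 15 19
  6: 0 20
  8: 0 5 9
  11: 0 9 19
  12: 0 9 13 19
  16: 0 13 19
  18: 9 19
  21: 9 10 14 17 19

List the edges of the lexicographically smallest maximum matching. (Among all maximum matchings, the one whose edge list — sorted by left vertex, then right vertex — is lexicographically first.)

Lex-smallest maximum matching: {(1,13), (2,7), (3,0), (4,14), (6,20), (8,5), (11,9), (12,19), (21,10)}

|M| = 9 (so the lex-smallest maximum matching has 9 edges)
process left vertices in ascending order; for each, take the smallest-labelled available neighbour that still permits 9 edges overall, or leave it unmatched if none does
lex-smallest matching: {1-13, 2-7, 3-0, 4-14, 6-20, 8-5, 11-9, 12-19, 21-10}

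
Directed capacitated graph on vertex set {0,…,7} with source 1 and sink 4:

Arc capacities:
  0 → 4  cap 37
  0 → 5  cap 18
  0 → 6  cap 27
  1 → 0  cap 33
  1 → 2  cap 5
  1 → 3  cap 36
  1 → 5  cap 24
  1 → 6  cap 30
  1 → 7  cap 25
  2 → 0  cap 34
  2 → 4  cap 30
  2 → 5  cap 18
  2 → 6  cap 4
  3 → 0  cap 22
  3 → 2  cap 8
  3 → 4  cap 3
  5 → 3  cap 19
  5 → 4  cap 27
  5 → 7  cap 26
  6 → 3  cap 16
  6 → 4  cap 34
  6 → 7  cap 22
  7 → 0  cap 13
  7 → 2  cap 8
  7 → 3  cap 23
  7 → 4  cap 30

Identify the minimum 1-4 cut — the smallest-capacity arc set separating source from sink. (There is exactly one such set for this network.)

Min-cut arcs: {(1,0), (1,2), (1,5), (1,6), (1,7), (3,0), (3,2), (3,4)} (total capacity 150)

augment #1: 1→0→4 push 33
augment #2: 1→2→4 push 5
augment #3: 1→3→4 push 3
augment #4: 1→5→4 push 24
augment #5: 1→6→4 push 30
augment #6: 1→7→4 push 25
augment #7: 1→3→0→4 push 4
augment #8: 1→3→2→4 push 8
augment #9: 1→3→0→5→4 push 3
augment #10: 1→3→0→6→4 push 4
augment #11: 1→3→0→5→7→4 push 5
augment #12: 1→3→0→5→7→2→4 push 6
max flow = 150; residual-reachable set from 1 gives S-side
cut edges (S→T): {(1,0), (1,2), (1,5), (1,6), (1,7), (3,0), (3,2), (3,4)} total cap 150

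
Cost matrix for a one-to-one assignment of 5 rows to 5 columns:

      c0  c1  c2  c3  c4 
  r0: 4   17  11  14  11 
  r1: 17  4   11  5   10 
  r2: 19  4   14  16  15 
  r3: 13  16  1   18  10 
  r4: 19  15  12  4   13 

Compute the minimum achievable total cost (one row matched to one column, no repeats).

optimal assignment: row0→col0 (cost 4), row1→col4 (cost 10), row2→col1 (cost 4), row3→col2 (cost 1), row4→col3 (cost 4)
total = 4 + 10 + 4 + 1 + 4 = 23

Minimum assignment cost: 23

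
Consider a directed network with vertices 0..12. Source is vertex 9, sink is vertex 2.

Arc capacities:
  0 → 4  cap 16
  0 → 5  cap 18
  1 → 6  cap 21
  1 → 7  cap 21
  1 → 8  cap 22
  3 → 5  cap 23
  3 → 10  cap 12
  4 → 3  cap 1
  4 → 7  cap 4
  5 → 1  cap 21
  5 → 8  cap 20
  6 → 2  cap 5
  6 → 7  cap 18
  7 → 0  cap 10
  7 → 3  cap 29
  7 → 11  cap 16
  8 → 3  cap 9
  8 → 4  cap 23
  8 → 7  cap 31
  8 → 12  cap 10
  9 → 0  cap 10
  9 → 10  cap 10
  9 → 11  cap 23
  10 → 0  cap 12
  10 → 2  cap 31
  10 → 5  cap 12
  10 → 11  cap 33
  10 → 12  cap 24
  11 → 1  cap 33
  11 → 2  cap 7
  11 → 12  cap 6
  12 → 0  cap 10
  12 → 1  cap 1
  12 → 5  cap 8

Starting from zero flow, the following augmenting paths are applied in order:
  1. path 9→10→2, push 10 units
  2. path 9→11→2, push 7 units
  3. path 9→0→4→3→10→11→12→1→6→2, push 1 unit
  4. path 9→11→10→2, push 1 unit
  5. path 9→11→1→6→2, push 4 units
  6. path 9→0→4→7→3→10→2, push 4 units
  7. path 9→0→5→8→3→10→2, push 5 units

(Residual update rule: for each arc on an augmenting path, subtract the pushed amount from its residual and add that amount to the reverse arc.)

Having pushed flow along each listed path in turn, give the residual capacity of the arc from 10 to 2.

after path 1 (9→10→2, push 10): res(10,2)=21
after path 2 (9→11→2, push 7): res(10,2)=21
after path 3 (9→0→4→3→10→11→12→1→6→2, push 1): res(10,2)=21
after path 4 (9→11→10→2, push 1): res(10,2)=20
after path 5 (9→11→1→6→2, push 4): res(10,2)=20
after path 6 (9→0→4→7→3→10→2, push 4): res(10,2)=16
after path 7 (9→0→5→8→3→10→2, push 5): res(10,2)=11

Residual capacity of (10,2): 11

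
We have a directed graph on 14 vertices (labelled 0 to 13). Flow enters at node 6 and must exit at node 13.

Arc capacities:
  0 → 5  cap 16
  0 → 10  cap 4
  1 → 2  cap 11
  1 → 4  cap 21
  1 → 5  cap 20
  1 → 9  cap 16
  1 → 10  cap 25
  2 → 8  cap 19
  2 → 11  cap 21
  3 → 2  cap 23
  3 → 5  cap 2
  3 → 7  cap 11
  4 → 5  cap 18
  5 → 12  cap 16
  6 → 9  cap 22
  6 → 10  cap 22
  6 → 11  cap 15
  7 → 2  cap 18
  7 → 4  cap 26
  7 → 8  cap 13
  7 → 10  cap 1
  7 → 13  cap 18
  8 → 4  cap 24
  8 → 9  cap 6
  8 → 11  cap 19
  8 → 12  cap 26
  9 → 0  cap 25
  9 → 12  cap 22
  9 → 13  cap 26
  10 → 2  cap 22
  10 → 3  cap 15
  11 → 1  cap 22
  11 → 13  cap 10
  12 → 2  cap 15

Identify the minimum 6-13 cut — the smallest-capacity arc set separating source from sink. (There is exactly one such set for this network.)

Min-cut arcs: {(3,7), (9,13), (11,13)} (total capacity 47)

augment #1: 6→9→13 push 22
augment #2: 6→11→13 push 10
augment #3: 6→10→3→7→13 push 11
augment #4: 6→11→1→9→13 push 4
max flow = 47; residual-reachable set from 6 gives S-side
cut edges (S→T): {(3,7), (9,13), (11,13)} total cap 47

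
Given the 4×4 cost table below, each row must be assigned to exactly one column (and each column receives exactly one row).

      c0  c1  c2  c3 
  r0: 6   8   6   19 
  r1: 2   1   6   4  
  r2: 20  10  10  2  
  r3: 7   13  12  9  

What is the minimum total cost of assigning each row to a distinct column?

Minimum assignment cost: 16

optimal assignment: row0→col2 (cost 6), row1→col1 (cost 1), row2→col3 (cost 2), row3→col0 (cost 7)
total = 6 + 1 + 2 + 7 = 16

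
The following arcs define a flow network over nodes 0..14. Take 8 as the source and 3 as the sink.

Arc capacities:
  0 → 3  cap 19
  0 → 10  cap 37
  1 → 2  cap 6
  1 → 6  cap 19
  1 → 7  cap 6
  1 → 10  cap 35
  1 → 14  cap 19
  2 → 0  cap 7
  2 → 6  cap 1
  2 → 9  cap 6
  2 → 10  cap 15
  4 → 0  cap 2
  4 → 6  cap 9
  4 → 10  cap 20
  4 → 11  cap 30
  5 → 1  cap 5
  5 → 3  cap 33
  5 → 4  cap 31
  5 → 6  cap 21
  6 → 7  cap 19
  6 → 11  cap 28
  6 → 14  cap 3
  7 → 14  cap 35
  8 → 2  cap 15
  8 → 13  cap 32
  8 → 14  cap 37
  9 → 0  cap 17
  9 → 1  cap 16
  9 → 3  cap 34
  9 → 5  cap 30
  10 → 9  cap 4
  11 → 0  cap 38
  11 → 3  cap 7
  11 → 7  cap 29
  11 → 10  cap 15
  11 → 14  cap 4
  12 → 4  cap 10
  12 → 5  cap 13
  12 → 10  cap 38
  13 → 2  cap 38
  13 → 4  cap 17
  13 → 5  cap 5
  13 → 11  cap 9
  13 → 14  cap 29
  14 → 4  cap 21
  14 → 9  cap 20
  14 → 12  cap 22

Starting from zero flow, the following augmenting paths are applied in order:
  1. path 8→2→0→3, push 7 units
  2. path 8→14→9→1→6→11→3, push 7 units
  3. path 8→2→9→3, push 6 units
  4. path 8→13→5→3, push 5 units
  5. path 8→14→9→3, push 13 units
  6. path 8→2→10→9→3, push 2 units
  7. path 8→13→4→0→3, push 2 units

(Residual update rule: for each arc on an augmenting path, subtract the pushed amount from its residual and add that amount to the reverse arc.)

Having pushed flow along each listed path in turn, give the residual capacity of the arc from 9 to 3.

Residual capacity of (9,3): 13

after path 1 (8→2→0→3, push 7): res(9,3)=34
after path 2 (8→14→9→1→6→11→3, push 7): res(9,3)=34
after path 3 (8→2→9→3, push 6): res(9,3)=28
after path 4 (8→13→5→3, push 5): res(9,3)=28
after path 5 (8→14→9→3, push 13): res(9,3)=15
after path 6 (8→2→10→9→3, push 2): res(9,3)=13
after path 7 (8→13→4→0→3, push 2): res(9,3)=13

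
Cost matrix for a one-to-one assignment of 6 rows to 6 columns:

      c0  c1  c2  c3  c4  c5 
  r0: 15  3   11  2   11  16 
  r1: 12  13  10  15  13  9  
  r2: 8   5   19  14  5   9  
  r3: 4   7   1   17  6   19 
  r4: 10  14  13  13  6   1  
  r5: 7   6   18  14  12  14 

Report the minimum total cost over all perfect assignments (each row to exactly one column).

Minimum assignment cost: 27

optimal assignment: row0→col3 (cost 2), row1→col0 (cost 12), row2→col4 (cost 5), row3→col2 (cost 1), row4→col5 (cost 1), row5→col1 (cost 6)
total = 2 + 12 + 5 + 1 + 1 + 6 = 27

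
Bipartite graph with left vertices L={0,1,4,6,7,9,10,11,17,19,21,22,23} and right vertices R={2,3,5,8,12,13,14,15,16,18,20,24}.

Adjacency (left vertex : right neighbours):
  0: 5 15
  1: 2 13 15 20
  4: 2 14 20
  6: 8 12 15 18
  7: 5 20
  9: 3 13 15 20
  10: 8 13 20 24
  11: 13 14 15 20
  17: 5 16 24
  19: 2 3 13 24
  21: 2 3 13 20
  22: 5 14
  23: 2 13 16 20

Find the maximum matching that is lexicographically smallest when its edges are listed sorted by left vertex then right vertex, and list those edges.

|M| = 11 (so the lex-smallest maximum matching has 11 edges)
process left vertices in ascending order; for each, take the smallest-labelled available neighbour that still permits 11 edges overall, or leave it unmatched if none does
lex-smallest matching: {0-5, 1-2, 4-14, 6-12, 7-20, 9-3, 10-8, 11-15, 17-16, 19-24, 21-13}

Lex-smallest maximum matching: {(0,5), (1,2), (4,14), (6,12), (7,20), (9,3), (10,8), (11,15), (17,16), (19,24), (21,13)}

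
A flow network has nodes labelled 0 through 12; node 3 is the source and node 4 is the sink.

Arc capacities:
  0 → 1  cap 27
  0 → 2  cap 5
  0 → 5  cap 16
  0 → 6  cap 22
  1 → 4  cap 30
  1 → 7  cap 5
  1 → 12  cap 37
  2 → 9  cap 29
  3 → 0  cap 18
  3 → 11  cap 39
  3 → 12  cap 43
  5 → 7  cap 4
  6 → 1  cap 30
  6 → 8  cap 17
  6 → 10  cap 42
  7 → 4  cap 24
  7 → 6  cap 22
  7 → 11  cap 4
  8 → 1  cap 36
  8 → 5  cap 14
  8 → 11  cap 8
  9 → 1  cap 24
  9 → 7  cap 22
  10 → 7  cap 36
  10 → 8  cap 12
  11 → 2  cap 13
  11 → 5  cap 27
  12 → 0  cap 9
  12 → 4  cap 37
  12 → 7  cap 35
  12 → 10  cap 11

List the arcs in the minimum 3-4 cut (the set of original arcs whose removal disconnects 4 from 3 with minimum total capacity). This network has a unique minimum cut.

augment #1: 3→12→4 push 37
augment #2: 3→0→1→4 push 18
augment #3: 3→12→7→4 push 6
augment #4: 3→11→5→7→4 push 4
augment #5: 3→11→2→9→1→4 push 12
augment #6: 3→11→2→9→7→4 push 1
max flow = 78; residual-reachable set from 3 gives S-side
cut edges (S→T): {(3,0), (3,12), (5,7), (11,2)} total cap 78

Min-cut arcs: {(3,0), (3,12), (5,7), (11,2)} (total capacity 78)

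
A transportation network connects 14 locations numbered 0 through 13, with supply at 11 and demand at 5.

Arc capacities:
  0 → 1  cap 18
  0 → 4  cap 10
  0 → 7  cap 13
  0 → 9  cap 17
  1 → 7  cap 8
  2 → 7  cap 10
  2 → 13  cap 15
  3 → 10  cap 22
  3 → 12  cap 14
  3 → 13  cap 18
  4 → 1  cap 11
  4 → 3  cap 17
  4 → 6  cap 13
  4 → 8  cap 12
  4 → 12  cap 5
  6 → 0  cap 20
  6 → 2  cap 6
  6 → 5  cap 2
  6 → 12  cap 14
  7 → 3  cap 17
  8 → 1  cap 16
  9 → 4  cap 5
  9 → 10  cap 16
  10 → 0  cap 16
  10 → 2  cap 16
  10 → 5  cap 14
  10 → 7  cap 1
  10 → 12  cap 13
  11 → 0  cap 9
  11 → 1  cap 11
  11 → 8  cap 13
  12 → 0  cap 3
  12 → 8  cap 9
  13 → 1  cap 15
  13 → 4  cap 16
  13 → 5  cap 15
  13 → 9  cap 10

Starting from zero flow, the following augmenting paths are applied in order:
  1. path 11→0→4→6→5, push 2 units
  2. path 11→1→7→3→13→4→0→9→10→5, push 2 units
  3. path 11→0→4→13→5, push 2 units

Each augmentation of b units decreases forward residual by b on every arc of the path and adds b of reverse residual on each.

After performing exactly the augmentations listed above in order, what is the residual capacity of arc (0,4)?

after path 1 (11→0→4→6→5, push 2): res(0,4)=8
after path 2 (11→1→7→3→13→4→0→9→10→5, push 2): res(0,4)=10
after path 3 (11→0→4→13→5, push 2): res(0,4)=8

Residual capacity of (0,4): 8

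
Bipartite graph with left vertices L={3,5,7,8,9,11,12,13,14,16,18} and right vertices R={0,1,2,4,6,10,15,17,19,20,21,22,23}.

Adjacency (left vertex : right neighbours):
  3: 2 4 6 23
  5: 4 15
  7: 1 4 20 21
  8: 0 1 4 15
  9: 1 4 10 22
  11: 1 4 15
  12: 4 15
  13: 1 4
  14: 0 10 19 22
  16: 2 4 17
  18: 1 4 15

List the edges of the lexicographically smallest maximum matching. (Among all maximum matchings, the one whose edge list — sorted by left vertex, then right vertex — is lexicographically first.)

Lex-smallest maximum matching: {(3,2), (5,4), (7,20), (8,0), (9,10), (11,1), (12,15), (14,19), (16,17)}

|M| = 9 (so the lex-smallest maximum matching has 9 edges)
process left vertices in ascending order; for each, take the smallest-labelled available neighbour that still permits 9 edges overall, or leave it unmatched if none does
lex-smallest matching: {3-2, 5-4, 7-20, 8-0, 9-10, 11-1, 12-15, 14-19, 16-17}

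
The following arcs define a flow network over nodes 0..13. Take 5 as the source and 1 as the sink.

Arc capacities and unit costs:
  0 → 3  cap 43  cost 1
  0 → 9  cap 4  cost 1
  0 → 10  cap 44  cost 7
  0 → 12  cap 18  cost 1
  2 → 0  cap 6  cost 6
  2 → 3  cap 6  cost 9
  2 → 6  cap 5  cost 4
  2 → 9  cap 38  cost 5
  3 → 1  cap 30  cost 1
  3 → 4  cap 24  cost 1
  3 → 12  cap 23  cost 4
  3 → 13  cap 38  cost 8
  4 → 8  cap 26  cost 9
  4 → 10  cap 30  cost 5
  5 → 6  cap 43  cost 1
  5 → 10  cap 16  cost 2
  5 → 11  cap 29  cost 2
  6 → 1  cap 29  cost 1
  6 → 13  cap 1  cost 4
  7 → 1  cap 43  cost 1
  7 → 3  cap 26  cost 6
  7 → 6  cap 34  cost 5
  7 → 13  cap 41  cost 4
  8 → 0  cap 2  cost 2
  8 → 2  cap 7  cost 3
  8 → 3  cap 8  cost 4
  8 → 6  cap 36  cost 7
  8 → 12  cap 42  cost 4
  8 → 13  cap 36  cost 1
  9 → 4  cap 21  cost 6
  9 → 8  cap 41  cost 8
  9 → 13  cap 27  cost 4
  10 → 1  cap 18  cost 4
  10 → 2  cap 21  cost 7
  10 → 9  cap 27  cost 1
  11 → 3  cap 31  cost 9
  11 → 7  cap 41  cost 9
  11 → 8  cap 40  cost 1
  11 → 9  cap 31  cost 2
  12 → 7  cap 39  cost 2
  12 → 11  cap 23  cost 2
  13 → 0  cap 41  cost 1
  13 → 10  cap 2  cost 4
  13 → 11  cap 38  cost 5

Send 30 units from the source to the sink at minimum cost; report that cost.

shortest-cost path #1: 5→6→1 push 29 @ unit cost 2 (adds 58)
shortest-cost path #2: 5→10→1 push 1 @ unit cost 6 (adds 6)
total cost = 64

Minimum cost for 30 units: 64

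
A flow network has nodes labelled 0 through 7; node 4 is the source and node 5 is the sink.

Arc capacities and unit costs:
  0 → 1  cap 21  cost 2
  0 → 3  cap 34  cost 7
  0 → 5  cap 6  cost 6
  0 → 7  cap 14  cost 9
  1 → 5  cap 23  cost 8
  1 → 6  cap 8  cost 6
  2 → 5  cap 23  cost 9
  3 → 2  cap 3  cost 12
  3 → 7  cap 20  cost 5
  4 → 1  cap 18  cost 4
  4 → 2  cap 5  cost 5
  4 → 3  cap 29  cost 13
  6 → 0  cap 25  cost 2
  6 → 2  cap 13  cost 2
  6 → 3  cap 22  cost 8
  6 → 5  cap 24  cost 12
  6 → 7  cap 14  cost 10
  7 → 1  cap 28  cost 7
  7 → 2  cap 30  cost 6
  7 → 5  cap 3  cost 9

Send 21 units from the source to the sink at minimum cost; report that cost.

shortest-cost path #1: 4→1→5 push 18 @ unit cost 12 (adds 216)
shortest-cost path #2: 4→2→5 push 3 @ unit cost 14 (adds 42)
total cost = 258

Minimum cost for 21 units: 258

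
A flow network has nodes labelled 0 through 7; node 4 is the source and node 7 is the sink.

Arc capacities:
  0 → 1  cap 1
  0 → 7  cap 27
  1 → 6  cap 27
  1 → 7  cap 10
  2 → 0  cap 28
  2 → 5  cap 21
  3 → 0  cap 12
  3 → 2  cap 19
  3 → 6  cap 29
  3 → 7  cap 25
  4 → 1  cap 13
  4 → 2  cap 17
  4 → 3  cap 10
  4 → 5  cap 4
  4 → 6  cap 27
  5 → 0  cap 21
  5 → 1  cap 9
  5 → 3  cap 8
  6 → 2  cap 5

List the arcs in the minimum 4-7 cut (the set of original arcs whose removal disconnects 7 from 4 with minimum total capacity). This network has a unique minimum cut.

augment #1: 4→1→7 push 10
augment #2: 4→3→7 push 10
augment #3: 4→2→0→7 push 17
augment #4: 4→5→0→7 push 4
augment #5: 4→6→2→0→7 push 5
max flow = 46; residual-reachable set from 4 gives S-side
cut edges (S→T): {(1,7), (4,2), (4,3), (4,5), (6,2)} total cap 46

Min-cut arcs: {(1,7), (4,2), (4,3), (4,5), (6,2)} (total capacity 46)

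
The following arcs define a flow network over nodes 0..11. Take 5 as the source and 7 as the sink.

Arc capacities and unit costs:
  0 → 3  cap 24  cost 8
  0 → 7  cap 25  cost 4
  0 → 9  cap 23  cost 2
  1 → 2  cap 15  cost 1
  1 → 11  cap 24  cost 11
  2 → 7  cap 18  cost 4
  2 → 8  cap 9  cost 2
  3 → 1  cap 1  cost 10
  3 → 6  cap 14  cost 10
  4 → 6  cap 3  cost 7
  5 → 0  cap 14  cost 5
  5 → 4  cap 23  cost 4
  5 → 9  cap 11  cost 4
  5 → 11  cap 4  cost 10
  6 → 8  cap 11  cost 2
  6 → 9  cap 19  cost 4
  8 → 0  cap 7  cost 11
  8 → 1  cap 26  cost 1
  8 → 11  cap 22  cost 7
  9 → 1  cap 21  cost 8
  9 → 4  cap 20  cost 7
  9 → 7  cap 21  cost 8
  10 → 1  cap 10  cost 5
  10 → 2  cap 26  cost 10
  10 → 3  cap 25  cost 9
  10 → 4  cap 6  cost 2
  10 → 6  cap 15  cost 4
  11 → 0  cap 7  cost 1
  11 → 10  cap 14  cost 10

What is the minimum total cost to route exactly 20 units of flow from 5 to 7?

Minimum cost for 20 units: 198

shortest-cost path #1: 5→0→7 push 14 @ unit cost 9 (adds 126)
shortest-cost path #2: 5→9→7 push 6 @ unit cost 12 (adds 72)
total cost = 198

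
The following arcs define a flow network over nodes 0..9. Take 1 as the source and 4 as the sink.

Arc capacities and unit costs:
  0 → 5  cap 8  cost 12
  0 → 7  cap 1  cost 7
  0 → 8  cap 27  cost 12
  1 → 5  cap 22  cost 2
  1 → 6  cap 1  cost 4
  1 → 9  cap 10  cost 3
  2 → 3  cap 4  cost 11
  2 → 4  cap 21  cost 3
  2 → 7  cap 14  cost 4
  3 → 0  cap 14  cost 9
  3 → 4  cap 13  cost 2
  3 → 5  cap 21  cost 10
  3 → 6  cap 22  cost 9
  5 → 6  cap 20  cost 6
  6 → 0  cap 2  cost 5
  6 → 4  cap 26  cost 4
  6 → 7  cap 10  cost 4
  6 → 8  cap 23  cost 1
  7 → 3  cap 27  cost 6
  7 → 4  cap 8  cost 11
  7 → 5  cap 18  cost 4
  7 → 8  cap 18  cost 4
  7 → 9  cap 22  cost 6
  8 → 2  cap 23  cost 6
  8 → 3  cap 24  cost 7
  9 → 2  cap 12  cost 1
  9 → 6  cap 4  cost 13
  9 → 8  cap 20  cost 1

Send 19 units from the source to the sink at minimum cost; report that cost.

Minimum cost for 19 units: 174

shortest-cost path #1: 1→9→2→4 push 10 @ unit cost 7 (adds 70)
shortest-cost path #2: 1→6→4 push 1 @ unit cost 8 (adds 8)
shortest-cost path #3: 1→5→6→4 push 8 @ unit cost 12 (adds 96)
total cost = 174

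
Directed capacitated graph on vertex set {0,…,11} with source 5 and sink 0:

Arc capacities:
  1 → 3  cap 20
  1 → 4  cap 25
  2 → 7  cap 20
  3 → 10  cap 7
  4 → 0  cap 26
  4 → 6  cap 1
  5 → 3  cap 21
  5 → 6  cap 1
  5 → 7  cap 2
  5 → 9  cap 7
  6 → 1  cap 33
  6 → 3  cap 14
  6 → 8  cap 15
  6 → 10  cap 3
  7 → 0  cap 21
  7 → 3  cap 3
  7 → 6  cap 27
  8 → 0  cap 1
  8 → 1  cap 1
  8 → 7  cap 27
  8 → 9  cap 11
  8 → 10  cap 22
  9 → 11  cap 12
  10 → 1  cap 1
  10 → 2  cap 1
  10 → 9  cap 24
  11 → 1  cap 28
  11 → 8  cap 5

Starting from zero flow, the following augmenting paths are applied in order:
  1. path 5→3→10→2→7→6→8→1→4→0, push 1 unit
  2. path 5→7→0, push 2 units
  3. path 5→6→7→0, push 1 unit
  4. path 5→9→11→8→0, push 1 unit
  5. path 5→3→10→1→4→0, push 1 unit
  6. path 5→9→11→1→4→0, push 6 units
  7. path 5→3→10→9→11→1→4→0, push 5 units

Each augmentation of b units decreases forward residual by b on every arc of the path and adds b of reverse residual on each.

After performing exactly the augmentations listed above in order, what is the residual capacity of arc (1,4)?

after path 1 (5→3→10→2→7→6→8→1→4→0, push 1): res(1,4)=24
after path 2 (5→7→0, push 2): res(1,4)=24
after path 3 (5→6→7→0, push 1): res(1,4)=24
after path 4 (5→9→11→8→0, push 1): res(1,4)=24
after path 5 (5→3→10→1→4→0, push 1): res(1,4)=23
after path 6 (5→9→11→1→4→0, push 6): res(1,4)=17
after path 7 (5→3→10→9→11→1→4→0, push 5): res(1,4)=12

Residual capacity of (1,4): 12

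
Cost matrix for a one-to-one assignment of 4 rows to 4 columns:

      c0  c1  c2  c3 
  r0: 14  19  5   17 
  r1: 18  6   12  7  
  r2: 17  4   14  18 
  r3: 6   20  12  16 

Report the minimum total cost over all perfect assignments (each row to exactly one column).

Minimum assignment cost: 22

optimal assignment: row0→col2 (cost 5), row1→col3 (cost 7), row2→col1 (cost 4), row3→col0 (cost 6)
total = 5 + 7 + 4 + 6 = 22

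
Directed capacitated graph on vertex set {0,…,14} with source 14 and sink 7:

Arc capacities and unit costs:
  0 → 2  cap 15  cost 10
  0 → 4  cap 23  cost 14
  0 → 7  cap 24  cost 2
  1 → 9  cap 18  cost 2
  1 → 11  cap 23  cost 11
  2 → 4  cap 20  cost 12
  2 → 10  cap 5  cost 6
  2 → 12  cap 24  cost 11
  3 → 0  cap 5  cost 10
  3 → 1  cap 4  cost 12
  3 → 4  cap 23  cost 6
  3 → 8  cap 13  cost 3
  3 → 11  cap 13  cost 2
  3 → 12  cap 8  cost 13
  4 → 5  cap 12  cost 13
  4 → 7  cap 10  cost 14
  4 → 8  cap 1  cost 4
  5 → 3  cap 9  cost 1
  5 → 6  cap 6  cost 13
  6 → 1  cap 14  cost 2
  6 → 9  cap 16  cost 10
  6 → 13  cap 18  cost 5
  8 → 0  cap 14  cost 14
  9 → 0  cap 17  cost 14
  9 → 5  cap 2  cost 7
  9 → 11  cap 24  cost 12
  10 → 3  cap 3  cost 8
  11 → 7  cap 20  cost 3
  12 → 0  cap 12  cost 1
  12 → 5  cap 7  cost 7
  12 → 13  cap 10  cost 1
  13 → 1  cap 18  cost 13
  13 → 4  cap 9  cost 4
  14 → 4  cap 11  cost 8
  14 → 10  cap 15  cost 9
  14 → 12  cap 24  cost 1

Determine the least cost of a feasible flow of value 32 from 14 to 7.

shortest-cost path #1: 14→12→0→7 push 12 @ unit cost 4 (adds 48)
shortest-cost path #2: 14→12→5→3→11→7 push 7 @ unit cost 14 (adds 98)
shortest-cost path #3: 14→12→13→4→7 push 5 @ unit cost 20 (adds 100)
shortest-cost path #4: 14→4→7 push 5 @ unit cost 22 (adds 110)
shortest-cost path #5: 14→10→3→11→7 push 3 @ unit cost 22 (adds 66)
total cost = 422

Minimum cost for 32 units: 422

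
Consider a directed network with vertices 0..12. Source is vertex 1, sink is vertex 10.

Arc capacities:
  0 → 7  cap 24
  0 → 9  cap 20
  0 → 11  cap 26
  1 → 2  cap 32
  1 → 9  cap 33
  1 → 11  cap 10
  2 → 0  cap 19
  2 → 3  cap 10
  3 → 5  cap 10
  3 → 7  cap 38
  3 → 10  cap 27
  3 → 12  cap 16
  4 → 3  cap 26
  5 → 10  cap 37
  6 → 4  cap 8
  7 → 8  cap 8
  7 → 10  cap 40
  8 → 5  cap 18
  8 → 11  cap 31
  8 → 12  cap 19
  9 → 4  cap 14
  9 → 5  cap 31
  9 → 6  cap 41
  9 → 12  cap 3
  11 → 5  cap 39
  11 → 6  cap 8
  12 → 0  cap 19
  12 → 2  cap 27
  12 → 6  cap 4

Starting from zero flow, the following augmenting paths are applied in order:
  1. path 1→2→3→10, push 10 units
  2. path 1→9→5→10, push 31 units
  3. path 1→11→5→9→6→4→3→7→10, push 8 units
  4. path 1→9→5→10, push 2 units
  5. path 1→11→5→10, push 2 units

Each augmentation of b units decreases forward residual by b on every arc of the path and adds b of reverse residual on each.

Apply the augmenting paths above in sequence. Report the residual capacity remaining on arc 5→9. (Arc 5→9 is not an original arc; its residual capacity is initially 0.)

Residual capacity of (5,9): 25

after path 1 (1→2→3→10, push 10): res(5,9)=0
after path 2 (1→9→5→10, push 31): res(5,9)=31
after path 3 (1→11→5→9→6→4→3→7→10, push 8): res(5,9)=23
after path 4 (1→9→5→10, push 2): res(5,9)=25
after path 5 (1→11→5→10, push 2): res(5,9)=25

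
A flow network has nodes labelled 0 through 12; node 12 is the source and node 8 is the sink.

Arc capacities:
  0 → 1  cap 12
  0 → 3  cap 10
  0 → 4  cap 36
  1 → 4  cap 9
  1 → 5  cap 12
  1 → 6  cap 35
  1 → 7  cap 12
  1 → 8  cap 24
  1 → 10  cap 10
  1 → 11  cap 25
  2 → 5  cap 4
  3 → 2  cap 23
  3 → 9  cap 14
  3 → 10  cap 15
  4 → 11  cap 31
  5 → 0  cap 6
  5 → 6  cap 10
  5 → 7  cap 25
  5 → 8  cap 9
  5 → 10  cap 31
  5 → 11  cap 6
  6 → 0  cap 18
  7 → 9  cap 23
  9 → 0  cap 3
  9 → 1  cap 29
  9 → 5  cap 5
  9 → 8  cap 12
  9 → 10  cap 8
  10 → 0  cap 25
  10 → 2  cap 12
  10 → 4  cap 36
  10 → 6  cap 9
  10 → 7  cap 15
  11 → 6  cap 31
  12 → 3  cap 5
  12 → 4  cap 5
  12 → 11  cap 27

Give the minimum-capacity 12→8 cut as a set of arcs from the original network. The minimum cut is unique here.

augment #1: 12→3→9→8 push 5
augment #2: 12→11→6→0→1→8 push 12
augment #3: 12→11→6→0→3→9→8 push 6
max flow = 23; residual-reachable set from 12 gives S-side
cut edges (S→T): {(6,0), (12,3)} total cap 23

Min-cut arcs: {(6,0), (12,3)} (total capacity 23)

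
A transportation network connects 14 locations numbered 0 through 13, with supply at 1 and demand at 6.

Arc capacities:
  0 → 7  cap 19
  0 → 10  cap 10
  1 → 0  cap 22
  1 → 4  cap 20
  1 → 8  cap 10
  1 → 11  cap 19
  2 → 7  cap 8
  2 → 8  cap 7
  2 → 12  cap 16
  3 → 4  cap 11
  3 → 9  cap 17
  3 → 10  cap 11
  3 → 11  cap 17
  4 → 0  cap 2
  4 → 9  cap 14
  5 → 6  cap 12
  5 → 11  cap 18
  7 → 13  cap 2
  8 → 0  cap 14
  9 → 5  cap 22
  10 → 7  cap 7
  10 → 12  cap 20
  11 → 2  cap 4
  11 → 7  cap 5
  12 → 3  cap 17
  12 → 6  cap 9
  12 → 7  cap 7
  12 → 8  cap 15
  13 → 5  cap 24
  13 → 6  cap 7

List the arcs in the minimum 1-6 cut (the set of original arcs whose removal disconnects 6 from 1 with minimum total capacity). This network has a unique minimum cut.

augment #1: 1→0→7→13→6 push 2
augment #2: 1→0→10→12→6 push 9
augment #3: 1→4→9→5→6 push 12
max flow = 23; residual-reachable set from 1 gives S-side
cut edges (S→T): {(5,6), (7,13), (12,6)} total cap 23

Min-cut arcs: {(5,6), (7,13), (12,6)} (total capacity 23)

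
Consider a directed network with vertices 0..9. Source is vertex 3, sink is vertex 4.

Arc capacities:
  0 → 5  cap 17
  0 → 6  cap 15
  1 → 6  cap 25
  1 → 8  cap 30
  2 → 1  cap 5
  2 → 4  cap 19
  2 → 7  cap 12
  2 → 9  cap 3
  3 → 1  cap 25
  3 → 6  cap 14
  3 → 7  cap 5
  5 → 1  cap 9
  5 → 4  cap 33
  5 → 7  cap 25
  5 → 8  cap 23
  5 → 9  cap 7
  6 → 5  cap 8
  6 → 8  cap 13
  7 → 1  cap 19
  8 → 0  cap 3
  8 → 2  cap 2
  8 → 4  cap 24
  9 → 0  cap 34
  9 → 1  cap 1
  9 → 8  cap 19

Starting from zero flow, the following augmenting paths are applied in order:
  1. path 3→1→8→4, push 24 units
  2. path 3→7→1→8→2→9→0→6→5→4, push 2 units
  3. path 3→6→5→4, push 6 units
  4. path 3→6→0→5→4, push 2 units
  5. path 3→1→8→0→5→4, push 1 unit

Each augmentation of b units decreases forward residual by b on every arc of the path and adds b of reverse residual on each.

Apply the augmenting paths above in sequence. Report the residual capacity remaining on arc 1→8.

after path 1 (3→1→8→4, push 24): res(1,8)=6
after path 2 (3→7→1→8→2→9→0→6→5→4, push 2): res(1,8)=4
after path 3 (3→6→5→4, push 6): res(1,8)=4
after path 4 (3→6→0→5→4, push 2): res(1,8)=4
after path 5 (3→1→8→0→5→4, push 1): res(1,8)=3

Residual capacity of (1,8): 3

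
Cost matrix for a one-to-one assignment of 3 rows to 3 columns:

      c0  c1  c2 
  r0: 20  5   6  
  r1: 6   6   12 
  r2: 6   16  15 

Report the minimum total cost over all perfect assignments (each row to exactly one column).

optimal assignment: row0→col2 (cost 6), row1→col1 (cost 6), row2→col0 (cost 6)
total = 6 + 6 + 6 = 18

Minimum assignment cost: 18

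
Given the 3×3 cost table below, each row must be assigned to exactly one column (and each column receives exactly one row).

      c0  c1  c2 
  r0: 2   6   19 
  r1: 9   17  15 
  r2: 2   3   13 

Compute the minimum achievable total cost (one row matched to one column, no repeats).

Minimum assignment cost: 20

optimal assignment: row0→col0 (cost 2), row1→col2 (cost 15), row2→col1 (cost 3)
total = 2 + 15 + 3 = 20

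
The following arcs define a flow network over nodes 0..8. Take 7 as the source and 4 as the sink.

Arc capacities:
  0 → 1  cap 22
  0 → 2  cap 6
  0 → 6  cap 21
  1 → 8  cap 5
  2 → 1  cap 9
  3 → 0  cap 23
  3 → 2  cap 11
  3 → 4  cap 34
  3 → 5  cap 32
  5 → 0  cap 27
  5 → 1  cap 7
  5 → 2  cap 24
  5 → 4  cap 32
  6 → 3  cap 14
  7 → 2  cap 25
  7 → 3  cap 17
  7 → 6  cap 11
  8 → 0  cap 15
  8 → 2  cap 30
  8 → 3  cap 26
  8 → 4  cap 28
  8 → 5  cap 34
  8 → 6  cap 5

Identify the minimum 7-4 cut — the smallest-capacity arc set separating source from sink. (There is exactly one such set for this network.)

augment #1: 7→3→4 push 17
augment #2: 7→6→3→4 push 11
augment #3: 7→2→1→8→4 push 5
max flow = 33; residual-reachable set from 7 gives S-side
cut edges (S→T): {(1,8), (7,3), (7,6)} total cap 33

Min-cut arcs: {(1,8), (7,3), (7,6)} (total capacity 33)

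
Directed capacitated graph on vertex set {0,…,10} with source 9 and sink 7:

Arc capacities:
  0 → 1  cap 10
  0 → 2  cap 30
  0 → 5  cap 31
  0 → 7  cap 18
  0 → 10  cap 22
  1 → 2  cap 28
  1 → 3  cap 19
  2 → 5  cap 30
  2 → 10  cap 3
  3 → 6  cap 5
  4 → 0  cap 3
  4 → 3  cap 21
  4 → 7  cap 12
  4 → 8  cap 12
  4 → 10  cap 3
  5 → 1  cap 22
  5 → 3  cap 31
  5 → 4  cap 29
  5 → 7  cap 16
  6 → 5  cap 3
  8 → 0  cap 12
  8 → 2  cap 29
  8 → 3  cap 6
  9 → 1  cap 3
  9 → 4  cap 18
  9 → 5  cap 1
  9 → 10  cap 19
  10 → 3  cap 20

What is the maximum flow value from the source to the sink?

Maximum flow value: 25

augment #1: 9→4→7 bottleneck 12, total now 12
augment #2: 9→5→7 bottleneck 1, total now 13
augment #3: 9→4→0→7 bottleneck 3, total now 16
augment #4: 9→1→2→5→7 bottleneck 3, total now 19
augment #5: 9→4→8→0→7 bottleneck 3, total now 22
augment #6: 9→10→3→6→5→7 bottleneck 3, total now 25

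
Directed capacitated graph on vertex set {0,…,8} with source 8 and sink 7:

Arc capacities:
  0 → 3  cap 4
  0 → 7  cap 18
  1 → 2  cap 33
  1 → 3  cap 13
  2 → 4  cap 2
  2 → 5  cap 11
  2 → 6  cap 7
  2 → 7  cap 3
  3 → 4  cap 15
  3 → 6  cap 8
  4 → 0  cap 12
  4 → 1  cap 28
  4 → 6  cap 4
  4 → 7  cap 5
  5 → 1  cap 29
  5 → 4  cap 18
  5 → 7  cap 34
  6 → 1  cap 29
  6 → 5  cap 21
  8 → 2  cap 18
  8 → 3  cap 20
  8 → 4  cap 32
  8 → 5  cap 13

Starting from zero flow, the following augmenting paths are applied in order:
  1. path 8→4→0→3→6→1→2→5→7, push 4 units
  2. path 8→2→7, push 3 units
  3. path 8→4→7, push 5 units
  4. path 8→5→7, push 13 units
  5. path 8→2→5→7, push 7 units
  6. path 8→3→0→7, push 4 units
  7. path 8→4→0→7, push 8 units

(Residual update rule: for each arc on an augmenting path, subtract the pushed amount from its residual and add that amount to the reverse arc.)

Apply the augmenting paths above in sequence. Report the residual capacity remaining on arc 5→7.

Residual capacity of (5,7): 10

after path 1 (8→4→0→3→6→1→2→5→7, push 4): res(5,7)=30
after path 2 (8→2→7, push 3): res(5,7)=30
after path 3 (8→4→7, push 5): res(5,7)=30
after path 4 (8→5→7, push 13): res(5,7)=17
after path 5 (8→2→5→7, push 7): res(5,7)=10
after path 6 (8→3→0→7, push 4): res(5,7)=10
after path 7 (8→4→0→7, push 8): res(5,7)=10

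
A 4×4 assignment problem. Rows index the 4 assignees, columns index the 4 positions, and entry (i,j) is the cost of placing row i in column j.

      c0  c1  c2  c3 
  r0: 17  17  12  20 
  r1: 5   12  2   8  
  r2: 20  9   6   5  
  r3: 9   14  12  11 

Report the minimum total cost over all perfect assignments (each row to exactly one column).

Minimum assignment cost: 33

optimal assignment: row0→col1 (cost 17), row1→col2 (cost 2), row2→col3 (cost 5), row3→col0 (cost 9)
total = 17 + 2 + 5 + 9 = 33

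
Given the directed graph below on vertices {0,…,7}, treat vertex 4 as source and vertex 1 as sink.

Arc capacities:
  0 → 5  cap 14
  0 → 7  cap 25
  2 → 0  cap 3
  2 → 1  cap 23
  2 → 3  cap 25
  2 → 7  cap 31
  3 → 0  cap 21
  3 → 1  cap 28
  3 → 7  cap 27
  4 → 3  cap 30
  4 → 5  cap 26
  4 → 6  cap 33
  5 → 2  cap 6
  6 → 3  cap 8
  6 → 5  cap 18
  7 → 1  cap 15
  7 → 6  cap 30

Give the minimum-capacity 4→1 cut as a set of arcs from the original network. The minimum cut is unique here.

Min-cut arcs: {(4,3), (5,2), (6,3)} (total capacity 44)

augment #1: 4→3→1 push 28
augment #2: 4→3→7→1 push 2
augment #3: 4→5→2→1 push 6
augment #4: 4→6→3→7→1 push 8
max flow = 44; residual-reachable set from 4 gives S-side
cut edges (S→T): {(4,3), (5,2), (6,3)} total cap 44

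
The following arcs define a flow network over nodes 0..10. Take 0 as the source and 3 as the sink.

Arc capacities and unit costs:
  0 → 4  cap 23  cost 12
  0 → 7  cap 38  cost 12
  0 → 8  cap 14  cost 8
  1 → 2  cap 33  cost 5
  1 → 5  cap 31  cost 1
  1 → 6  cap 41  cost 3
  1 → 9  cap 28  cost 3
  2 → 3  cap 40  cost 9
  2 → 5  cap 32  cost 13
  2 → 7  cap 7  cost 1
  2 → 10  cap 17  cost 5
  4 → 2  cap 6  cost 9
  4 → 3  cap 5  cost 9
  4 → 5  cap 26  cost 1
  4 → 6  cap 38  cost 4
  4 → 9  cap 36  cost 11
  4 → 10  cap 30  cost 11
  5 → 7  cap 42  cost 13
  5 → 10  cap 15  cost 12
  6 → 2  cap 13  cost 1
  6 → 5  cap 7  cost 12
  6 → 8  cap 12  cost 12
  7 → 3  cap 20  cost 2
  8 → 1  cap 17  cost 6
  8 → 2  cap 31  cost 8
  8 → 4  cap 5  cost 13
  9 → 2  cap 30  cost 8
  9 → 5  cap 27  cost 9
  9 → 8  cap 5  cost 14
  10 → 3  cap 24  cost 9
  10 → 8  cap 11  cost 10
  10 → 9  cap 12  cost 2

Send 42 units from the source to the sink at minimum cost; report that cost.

Minimum cost for 42 units: 813

shortest-cost path #1: 0→7→3 push 20 @ unit cost 14 (adds 280)
shortest-cost path #2: 0→4→3 push 5 @ unit cost 21 (adds 105)
shortest-cost path #3: 0→8→2→3 push 14 @ unit cost 25 (adds 350)
shortest-cost path #4: 0→4→6→2→3 push 3 @ unit cost 26 (adds 78)
total cost = 813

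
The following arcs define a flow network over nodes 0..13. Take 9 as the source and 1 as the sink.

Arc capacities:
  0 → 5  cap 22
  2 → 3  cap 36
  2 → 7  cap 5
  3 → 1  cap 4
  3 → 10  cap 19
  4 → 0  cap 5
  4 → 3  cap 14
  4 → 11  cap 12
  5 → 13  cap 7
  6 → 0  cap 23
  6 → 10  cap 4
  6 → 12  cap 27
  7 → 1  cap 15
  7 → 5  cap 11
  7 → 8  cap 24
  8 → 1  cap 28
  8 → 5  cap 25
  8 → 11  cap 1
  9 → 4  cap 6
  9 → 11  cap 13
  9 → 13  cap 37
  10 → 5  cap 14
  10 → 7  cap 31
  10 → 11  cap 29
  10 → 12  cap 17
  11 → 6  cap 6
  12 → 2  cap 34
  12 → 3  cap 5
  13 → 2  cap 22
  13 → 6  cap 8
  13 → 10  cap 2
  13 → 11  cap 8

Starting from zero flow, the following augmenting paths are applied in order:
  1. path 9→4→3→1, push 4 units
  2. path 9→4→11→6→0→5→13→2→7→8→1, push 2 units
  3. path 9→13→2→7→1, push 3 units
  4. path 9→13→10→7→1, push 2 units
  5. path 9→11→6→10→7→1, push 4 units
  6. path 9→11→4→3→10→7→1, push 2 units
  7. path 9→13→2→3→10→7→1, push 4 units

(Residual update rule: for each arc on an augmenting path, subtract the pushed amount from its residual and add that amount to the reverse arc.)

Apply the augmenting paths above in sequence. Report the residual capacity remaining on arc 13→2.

after path 1 (9→4→3→1, push 4): res(13,2)=22
after path 2 (9→4→11→6→0→5→13→2→7→8→1, push 2): res(13,2)=20
after path 3 (9→13→2→7→1, push 3): res(13,2)=17
after path 4 (9→13→10→7→1, push 2): res(13,2)=17
after path 5 (9→11→6→10→7→1, push 4): res(13,2)=17
after path 6 (9→11→4→3→10→7→1, push 2): res(13,2)=17
after path 7 (9→13→2→3→10→7→1, push 4): res(13,2)=13

Residual capacity of (13,2): 13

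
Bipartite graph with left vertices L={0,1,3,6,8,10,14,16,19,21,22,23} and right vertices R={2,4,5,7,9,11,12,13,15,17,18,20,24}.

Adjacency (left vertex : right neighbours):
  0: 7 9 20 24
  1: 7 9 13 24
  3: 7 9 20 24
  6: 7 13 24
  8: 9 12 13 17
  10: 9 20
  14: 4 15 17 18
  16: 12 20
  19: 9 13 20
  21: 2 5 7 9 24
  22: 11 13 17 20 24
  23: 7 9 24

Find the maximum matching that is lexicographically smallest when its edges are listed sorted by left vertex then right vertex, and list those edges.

|M| = 10 (so the lex-smallest maximum matching has 10 edges)
process left vertices in ascending order; for each, take the smallest-labelled available neighbour that still permits 10 edges overall, or leave it unmatched if none does
lex-smallest matching: {0-7, 1-9, 3-20, 6-13, 8-17, 14-4, 16-12, 21-2, 22-11, 23-24}

Lex-smallest maximum matching: {(0,7), (1,9), (3,20), (6,13), (8,17), (14,4), (16,12), (21,2), (22,11), (23,24)}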